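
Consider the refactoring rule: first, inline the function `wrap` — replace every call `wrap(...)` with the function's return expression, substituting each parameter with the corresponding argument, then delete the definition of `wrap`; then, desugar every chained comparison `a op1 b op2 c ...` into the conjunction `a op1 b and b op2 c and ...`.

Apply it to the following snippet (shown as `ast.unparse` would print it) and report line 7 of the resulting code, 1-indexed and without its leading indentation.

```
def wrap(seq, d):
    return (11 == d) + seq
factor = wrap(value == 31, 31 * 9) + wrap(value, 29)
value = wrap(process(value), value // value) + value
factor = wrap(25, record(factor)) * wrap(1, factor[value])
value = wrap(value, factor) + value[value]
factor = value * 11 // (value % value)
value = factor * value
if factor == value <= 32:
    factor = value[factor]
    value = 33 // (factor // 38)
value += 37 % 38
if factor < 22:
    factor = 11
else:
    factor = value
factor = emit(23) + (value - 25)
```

if factor == value and value <= 32:

Transformed code:
factor = (11 == 31 * 9) + (value == 31) + ((11 == 29) + value)
value = (11 == value // value) + process(value) + value
factor = ((11 == record(factor)) + 25) * ((11 == factor[value]) + 1)
value = (11 == factor) + value + value[value]
factor = value * 11 // (value % value)
value = factor * value
if factor == value and value <= 32:
    factor = value[factor]
    value = 33 // (factor // 38)
value += 37 % 38
if factor < 22:
    factor = 11
else:
    factor = value
factor = emit(23) + (value - 25)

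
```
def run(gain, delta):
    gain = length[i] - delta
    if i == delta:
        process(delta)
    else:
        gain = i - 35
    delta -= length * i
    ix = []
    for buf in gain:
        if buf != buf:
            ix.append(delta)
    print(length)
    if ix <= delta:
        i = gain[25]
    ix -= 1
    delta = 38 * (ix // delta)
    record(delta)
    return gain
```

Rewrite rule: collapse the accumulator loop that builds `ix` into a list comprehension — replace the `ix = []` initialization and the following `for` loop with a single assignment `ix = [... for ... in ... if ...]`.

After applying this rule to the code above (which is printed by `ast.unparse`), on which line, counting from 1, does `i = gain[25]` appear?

Transformed code:
def run(gain, delta):
    gain = length[i] - delta
    if i == delta:
        process(delta)
    else:
        gain = i - 35
    delta -= length * i
    ix = [delta for buf in gain if buf != buf]
    print(length)
    if ix <= delta:
        i = gain[25]
    ix -= 1
    delta = 38 * (ix // delta)
    record(delta)
    return gain

11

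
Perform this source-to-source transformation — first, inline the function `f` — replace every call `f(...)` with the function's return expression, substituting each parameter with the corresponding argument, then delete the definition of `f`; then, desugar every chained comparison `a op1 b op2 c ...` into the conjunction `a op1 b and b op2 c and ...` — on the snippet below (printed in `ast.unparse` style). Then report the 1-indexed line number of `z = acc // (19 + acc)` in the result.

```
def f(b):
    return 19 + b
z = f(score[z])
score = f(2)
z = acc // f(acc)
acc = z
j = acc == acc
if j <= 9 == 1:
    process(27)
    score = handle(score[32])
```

3

Transformed code:
z = 19 + score[z]
score = 19 + 2
z = acc // (19 + acc)
acc = z
j = acc == acc
if j <= 9 and 9 == 1:
    process(27)
    score = handle(score[32])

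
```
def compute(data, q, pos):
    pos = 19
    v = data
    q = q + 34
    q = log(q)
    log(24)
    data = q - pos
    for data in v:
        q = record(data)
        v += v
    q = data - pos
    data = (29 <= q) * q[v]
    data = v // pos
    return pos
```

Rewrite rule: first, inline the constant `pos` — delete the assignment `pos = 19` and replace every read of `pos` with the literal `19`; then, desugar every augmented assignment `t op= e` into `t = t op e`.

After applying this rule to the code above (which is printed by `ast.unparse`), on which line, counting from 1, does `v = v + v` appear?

9

Transformed code:
def compute(data, q, pos):
    v = data
    q = q + 34
    q = log(q)
    log(24)
    data = q - 19
    for data in v:
        q = record(data)
        v = v + v
    q = data - 19
    data = (29 <= q) * q[v]
    data = v // 19
    return 19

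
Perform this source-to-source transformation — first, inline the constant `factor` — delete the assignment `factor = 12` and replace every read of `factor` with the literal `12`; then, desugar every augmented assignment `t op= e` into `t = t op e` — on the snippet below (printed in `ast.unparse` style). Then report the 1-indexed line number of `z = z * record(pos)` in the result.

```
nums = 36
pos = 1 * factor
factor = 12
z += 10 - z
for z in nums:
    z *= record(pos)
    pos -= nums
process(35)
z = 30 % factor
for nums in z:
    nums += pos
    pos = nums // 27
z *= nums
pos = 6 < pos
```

Transformed code:
nums = 36
pos = 1 * 12
z = z + (10 - z)
for z in nums:
    z = z * record(pos)
    pos = pos - nums
process(35)
z = 30 % 12
for nums in z:
    nums = nums + pos
    pos = nums // 27
z = z * nums
pos = 6 < pos

5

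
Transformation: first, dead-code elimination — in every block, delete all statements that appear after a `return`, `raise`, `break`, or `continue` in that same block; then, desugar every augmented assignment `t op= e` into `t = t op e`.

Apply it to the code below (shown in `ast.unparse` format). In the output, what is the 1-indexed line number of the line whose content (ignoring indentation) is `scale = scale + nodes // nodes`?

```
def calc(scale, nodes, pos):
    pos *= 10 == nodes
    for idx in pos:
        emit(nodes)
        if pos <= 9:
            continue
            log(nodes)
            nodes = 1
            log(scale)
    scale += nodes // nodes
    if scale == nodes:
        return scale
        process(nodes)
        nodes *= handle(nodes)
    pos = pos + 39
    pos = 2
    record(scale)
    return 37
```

7

Transformed code:
def calc(scale, nodes, pos):
    pos = pos * (10 == nodes)
    for idx in pos:
        emit(nodes)
        if pos <= 9:
            continue
    scale = scale + nodes // nodes
    if scale == nodes:
        return scale
    pos = pos + 39
    pos = 2
    record(scale)
    return 37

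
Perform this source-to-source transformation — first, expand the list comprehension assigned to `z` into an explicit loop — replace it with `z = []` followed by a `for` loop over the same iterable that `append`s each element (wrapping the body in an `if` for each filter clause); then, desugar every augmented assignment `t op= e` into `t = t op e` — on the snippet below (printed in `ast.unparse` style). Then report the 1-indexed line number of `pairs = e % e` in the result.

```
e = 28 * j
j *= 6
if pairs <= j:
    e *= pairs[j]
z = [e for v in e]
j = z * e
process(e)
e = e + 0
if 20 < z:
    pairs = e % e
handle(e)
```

12

Transformed code:
e = 28 * j
j = j * 6
if pairs <= j:
    e = e * pairs[j]
z = []
for v in e:
    z.append(e)
j = z * e
process(e)
e = e + 0
if 20 < z:
    pairs = e % e
handle(e)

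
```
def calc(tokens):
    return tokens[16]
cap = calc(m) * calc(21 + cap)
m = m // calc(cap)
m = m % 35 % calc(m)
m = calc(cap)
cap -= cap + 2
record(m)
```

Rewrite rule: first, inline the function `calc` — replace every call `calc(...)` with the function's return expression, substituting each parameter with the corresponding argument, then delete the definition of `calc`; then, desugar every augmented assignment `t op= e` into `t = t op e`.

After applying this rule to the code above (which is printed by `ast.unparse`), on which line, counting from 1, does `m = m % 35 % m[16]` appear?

3

Transformed code:
cap = m[16] * (21 + cap)[16]
m = m // cap[16]
m = m % 35 % m[16]
m = cap[16]
cap = cap - (cap + 2)
record(m)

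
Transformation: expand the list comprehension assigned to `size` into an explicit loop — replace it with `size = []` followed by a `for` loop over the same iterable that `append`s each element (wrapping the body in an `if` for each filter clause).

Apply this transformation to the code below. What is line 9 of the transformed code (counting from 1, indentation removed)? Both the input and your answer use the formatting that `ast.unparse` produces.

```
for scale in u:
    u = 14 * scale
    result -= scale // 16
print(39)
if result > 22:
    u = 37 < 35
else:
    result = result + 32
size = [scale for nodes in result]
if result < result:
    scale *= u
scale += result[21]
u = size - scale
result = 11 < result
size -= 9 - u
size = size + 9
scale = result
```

Transformed code:
for scale in u:
    u = 14 * scale
    result -= scale // 16
print(39)
if result > 22:
    u = 37 < 35
else:
    result = result + 32
size = []
for nodes in result:
    size.append(scale)
if result < result:
    scale *= u
scale += result[21]
u = size - scale
result = 11 < result
size -= 9 - u
size = size + 9
scale = result

size = []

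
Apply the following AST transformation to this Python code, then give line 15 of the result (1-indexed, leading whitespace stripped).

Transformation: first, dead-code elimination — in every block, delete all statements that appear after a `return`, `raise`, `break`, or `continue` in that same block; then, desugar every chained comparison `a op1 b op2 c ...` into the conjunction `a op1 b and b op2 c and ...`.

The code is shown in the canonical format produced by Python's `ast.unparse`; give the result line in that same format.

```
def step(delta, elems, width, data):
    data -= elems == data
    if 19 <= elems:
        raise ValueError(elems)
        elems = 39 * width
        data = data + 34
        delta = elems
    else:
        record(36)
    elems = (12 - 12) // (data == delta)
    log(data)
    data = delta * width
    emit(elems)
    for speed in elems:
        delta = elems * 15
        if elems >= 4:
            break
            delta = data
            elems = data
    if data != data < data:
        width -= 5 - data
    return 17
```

Transformed code:
def step(delta, elems, width, data):
    data -= elems == data
    if 19 <= elems:
        raise ValueError(elems)
    else:
        record(36)
    elems = (12 - 12) // (data == delta)
    log(data)
    data = delta * width
    emit(elems)
    for speed in elems:
        delta = elems * 15
        if elems >= 4:
            break
    if data != data and data < data:
        width -= 5 - data
    return 17

if data != data and data < data:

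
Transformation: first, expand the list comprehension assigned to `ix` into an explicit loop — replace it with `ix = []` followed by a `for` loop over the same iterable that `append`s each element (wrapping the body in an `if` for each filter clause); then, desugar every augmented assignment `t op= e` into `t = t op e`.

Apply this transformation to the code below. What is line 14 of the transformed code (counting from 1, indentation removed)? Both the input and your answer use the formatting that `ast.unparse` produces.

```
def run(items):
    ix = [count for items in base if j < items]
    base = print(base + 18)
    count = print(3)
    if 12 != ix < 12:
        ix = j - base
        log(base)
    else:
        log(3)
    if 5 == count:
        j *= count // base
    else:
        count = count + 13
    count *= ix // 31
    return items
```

j = j * (count // base)

Transformed code:
def run(items):
    ix = []
    for items in base:
        if j < items:
            ix.append(count)
    base = print(base + 18)
    count = print(3)
    if 12 != ix < 12:
        ix = j - base
        log(base)
    else:
        log(3)
    if 5 == count:
        j = j * (count // base)
    else:
        count = count + 13
    count = count * (ix // 31)
    return items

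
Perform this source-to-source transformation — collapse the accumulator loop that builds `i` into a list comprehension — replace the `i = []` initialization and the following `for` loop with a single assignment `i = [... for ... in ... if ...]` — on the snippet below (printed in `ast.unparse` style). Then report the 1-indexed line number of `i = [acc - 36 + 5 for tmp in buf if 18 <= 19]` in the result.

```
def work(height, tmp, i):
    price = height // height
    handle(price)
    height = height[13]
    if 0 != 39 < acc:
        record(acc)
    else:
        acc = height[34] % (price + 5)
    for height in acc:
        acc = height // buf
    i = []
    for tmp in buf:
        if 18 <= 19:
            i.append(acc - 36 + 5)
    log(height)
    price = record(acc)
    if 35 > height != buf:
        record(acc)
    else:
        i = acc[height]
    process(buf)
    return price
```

11

Transformed code:
def work(height, tmp, i):
    price = height // height
    handle(price)
    height = height[13]
    if 0 != 39 < acc:
        record(acc)
    else:
        acc = height[34] % (price + 5)
    for height in acc:
        acc = height // buf
    i = [acc - 36 + 5 for tmp in buf if 18 <= 19]
    log(height)
    price = record(acc)
    if 35 > height != buf:
        record(acc)
    else:
        i = acc[height]
    process(buf)
    return price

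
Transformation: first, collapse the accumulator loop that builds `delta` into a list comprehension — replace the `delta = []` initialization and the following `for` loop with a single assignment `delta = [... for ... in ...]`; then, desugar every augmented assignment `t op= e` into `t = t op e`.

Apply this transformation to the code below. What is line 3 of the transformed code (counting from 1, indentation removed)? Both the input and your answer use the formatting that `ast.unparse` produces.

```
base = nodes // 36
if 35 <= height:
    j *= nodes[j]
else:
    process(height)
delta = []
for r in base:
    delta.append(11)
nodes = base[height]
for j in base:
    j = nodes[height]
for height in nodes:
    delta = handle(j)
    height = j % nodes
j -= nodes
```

j = j * nodes[j]

Transformed code:
base = nodes // 36
if 35 <= height:
    j = j * nodes[j]
else:
    process(height)
delta = [11 for r in base]
nodes = base[height]
for j in base:
    j = nodes[height]
for height in nodes:
    delta = handle(j)
    height = j % nodes
j = j - nodes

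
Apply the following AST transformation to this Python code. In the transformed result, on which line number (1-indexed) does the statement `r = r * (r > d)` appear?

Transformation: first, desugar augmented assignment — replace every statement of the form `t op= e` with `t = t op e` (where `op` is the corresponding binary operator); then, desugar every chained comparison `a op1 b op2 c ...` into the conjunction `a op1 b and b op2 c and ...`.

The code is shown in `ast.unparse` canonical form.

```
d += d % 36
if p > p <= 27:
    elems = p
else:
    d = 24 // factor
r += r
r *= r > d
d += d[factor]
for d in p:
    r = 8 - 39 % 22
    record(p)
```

Transformed code:
d = d + d % 36
if p > p and p <= 27:
    elems = p
else:
    d = 24 // factor
r = r + r
r = r * (r > d)
d = d + d[factor]
for d in p:
    r = 8 - 39 % 22
    record(p)

7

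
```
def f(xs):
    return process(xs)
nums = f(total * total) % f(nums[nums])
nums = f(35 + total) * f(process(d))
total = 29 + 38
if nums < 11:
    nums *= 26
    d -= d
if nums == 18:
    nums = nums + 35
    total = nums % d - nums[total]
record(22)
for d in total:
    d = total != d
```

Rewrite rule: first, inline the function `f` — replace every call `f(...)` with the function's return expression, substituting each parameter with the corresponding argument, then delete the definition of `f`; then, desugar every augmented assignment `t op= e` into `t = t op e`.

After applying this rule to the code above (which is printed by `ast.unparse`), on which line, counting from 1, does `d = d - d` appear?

Transformed code:
nums = process(total * total) % process(nums[nums])
nums = process(35 + total) * process(process(d))
total = 29 + 38
if nums < 11:
    nums = nums * 26
    d = d - d
if nums == 18:
    nums = nums + 35
    total = nums % d - nums[total]
record(22)
for d in total:
    d = total != d

6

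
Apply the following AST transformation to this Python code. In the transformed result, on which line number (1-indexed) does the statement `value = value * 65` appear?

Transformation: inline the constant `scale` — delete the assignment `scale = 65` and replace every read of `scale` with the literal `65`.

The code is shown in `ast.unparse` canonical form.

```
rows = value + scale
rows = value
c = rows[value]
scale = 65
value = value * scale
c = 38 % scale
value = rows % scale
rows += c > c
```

4

Transformed code:
rows = value + 65
rows = value
c = rows[value]
value = value * 65
c = 38 % 65
value = rows % 65
rows += c > c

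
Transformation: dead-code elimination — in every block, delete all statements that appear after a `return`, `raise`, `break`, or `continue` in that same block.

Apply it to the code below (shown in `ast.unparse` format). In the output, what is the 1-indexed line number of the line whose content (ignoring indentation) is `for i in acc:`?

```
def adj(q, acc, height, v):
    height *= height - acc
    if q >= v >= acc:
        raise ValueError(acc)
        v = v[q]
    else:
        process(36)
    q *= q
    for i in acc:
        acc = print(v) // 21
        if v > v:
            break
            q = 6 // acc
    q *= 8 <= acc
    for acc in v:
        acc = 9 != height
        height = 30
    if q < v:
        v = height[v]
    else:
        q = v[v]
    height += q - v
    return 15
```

Transformed code:
def adj(q, acc, height, v):
    height *= height - acc
    if q >= v >= acc:
        raise ValueError(acc)
    else:
        process(36)
    q *= q
    for i in acc:
        acc = print(v) // 21
        if v > v:
            break
    q *= 8 <= acc
    for acc in v:
        acc = 9 != height
        height = 30
    if q < v:
        v = height[v]
    else:
        q = v[v]
    height += q - v
    return 15

8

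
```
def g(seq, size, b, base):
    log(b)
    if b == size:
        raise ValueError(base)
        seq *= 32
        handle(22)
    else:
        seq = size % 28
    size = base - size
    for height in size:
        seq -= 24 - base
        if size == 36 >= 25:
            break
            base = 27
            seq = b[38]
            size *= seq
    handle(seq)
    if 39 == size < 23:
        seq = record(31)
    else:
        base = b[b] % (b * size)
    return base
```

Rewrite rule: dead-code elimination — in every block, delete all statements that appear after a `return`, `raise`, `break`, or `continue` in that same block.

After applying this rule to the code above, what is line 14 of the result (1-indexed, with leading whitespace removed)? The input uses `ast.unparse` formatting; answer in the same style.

Transformed code:
def g(seq, size, b, base):
    log(b)
    if b == size:
        raise ValueError(base)
    else:
        seq = size % 28
    size = base - size
    for height in size:
        seq -= 24 - base
        if size == 36 >= 25:
            break
    handle(seq)
    if 39 == size < 23:
        seq = record(31)
    else:
        base = b[b] % (b * size)
    return base

seq = record(31)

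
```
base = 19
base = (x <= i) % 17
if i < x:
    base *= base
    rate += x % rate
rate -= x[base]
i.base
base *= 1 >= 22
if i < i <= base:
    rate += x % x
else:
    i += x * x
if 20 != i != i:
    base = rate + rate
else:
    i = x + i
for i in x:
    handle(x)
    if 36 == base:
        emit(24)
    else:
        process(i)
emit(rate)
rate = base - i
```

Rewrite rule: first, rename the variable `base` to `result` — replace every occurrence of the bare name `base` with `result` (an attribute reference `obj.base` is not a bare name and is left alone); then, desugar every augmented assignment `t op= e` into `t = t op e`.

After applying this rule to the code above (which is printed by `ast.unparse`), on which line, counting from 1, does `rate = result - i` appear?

Transformed code:
result = 19
result = (x <= i) % 17
if i < x:
    result = result * result
    rate = rate + x % rate
rate = rate - x[result]
i.base
result = result * (1 >= 22)
if i < i <= result:
    rate = rate + x % x
else:
    i = i + x * x
if 20 != i != i:
    result = rate + rate
else:
    i = x + i
for i in x:
    handle(x)
    if 36 == result:
        emit(24)
    else:
        process(i)
emit(rate)
rate = result - i

24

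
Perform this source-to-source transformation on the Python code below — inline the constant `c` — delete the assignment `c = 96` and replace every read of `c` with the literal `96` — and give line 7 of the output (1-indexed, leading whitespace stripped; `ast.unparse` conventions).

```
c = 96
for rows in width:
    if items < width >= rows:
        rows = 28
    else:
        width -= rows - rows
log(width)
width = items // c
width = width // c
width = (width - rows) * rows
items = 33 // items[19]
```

Transformed code:
for rows in width:
    if items < width >= rows:
        rows = 28
    else:
        width -= rows - rows
log(width)
width = items // 96
width = width // 96
width = (width - rows) * rows
items = 33 // items[19]

width = items // 96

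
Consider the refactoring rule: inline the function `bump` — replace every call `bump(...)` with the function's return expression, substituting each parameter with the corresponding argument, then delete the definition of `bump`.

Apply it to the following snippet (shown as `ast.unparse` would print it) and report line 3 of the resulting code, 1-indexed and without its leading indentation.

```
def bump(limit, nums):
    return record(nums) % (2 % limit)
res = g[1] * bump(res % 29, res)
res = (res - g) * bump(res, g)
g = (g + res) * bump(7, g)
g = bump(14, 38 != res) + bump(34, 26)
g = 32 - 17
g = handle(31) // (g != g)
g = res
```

Transformed code:
res = g[1] * (record(res) % (2 % (res % 29)))
res = (res - g) * (record(g) % (2 % res))
g = (g + res) * (record(g) % (2 % 7))
g = record(38 != res) % (2 % 14) + record(26) % (2 % 34)
g = 32 - 17
g = handle(31) // (g != g)
g = res

g = (g + res) * (record(g) % (2 % 7))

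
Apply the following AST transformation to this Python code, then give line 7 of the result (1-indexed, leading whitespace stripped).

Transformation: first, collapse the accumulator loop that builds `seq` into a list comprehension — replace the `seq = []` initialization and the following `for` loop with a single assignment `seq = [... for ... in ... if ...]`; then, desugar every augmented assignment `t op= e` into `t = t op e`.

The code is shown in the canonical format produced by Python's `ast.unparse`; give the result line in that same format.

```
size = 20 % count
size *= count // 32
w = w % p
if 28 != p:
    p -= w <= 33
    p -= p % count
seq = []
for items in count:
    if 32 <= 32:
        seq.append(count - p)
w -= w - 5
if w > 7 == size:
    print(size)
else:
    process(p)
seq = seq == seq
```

Transformed code:
size = 20 % count
size = size * (count // 32)
w = w % p
if 28 != p:
    p = p - (w <= 33)
    p = p - p % count
seq = [count - p for items in count if 32 <= 32]
w = w - (w - 5)
if w > 7 == size:
    print(size)
else:
    process(p)
seq = seq == seq

seq = [count - p for items in count if 32 <= 32]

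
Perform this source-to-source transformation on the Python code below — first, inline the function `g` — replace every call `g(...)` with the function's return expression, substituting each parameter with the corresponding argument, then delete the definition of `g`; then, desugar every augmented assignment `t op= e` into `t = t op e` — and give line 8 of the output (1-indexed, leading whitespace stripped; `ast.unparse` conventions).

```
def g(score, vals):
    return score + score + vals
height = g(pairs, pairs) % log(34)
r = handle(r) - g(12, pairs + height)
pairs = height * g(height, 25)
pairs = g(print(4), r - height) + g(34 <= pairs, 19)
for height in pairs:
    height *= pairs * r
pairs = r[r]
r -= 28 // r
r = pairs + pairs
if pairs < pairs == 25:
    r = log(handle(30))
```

r = r - 28 // r

Transformed code:
height = (pairs + pairs + pairs) % log(34)
r = handle(r) - (12 + 12 + (pairs + height))
pairs = height * (height + height + 25)
pairs = print(4) + print(4) + (r - height) + ((34 <= pairs) + (34 <= pairs) + 19)
for height in pairs:
    height = height * (pairs * r)
pairs = r[r]
r = r - 28 // r
r = pairs + pairs
if pairs < pairs == 25:
    r = log(handle(30))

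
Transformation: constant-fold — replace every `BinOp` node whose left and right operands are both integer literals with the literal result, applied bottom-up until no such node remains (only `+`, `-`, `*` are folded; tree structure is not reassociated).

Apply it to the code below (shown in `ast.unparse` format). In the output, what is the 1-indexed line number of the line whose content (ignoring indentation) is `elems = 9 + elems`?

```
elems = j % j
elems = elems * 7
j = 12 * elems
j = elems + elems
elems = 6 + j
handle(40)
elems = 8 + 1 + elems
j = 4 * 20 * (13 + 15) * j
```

7

Transformed code:
elems = j % j
elems = elems * 7
j = 12 * elems
j = elems + elems
elems = 6 + j
handle(40)
elems = 9 + elems
j = 2240 * j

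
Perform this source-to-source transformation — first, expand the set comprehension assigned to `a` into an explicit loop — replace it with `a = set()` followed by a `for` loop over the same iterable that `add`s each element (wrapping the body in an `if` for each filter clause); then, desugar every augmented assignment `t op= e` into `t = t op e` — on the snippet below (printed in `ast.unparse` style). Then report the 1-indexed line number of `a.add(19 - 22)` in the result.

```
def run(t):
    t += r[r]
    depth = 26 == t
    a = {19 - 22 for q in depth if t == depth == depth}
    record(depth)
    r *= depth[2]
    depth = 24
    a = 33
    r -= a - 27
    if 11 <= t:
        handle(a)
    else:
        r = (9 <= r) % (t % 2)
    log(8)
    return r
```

7

Transformed code:
def run(t):
    t = t + r[r]
    depth = 26 == t
    a = set()
    for q in depth:
        if t == depth == depth:
            a.add(19 - 22)
    record(depth)
    r = r * depth[2]
    depth = 24
    a = 33
    r = r - (a - 27)
    if 11 <= t:
        handle(a)
    else:
        r = (9 <= r) % (t % 2)
    log(8)
    return r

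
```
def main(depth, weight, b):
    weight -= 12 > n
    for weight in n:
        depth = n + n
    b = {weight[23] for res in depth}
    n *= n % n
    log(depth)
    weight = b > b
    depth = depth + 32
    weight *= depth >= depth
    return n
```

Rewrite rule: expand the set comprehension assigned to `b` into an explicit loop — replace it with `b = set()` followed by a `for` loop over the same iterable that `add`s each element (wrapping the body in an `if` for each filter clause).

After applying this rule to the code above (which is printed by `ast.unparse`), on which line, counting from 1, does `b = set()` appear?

5

Transformed code:
def main(depth, weight, b):
    weight -= 12 > n
    for weight in n:
        depth = n + n
    b = set()
    for res in depth:
        b.add(weight[23])
    n *= n % n
    log(depth)
    weight = b > b
    depth = depth + 32
    weight *= depth >= depth
    return n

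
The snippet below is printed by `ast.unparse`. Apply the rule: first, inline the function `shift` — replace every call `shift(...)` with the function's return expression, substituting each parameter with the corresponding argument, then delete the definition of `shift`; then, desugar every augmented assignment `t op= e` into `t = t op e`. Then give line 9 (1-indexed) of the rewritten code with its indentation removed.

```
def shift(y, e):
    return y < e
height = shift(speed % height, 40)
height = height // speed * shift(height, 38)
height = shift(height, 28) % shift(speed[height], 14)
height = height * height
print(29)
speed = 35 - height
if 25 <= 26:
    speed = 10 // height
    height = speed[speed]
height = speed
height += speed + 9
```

height = speed[speed]

Transformed code:
height = speed % height < 40
height = height // speed * (height < 38)
height = (height < 28) % (speed[height] < 14)
height = height * height
print(29)
speed = 35 - height
if 25 <= 26:
    speed = 10 // height
    height = speed[speed]
height = speed
height = height + (speed + 9)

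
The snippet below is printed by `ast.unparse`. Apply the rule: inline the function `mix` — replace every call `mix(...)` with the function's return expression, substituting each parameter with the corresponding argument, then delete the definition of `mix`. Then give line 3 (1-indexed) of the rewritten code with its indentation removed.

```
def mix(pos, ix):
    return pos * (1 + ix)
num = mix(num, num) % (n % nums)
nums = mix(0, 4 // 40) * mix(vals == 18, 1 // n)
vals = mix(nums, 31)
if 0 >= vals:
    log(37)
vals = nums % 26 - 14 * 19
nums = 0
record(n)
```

vals = nums * (1 + 31)

Transformed code:
num = num * (1 + num) % (n % nums)
nums = 0 * (1 + 4 // 40) * ((vals == 18) * (1 + 1 // n))
vals = nums * (1 + 31)
if 0 >= vals:
    log(37)
vals = nums % 26 - 14 * 19
nums = 0
record(n)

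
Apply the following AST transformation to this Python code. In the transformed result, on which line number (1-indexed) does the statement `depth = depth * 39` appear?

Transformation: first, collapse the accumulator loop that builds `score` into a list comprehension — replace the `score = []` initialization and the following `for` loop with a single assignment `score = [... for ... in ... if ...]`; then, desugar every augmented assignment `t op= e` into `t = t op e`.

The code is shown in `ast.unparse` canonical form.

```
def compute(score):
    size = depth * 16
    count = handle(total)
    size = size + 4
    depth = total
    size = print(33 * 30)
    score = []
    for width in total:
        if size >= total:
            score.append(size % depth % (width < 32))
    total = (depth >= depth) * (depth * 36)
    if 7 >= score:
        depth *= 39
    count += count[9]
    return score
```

10

Transformed code:
def compute(score):
    size = depth * 16
    count = handle(total)
    size = size + 4
    depth = total
    size = print(33 * 30)
    score = [size % depth % (width < 32) for width in total if size >= total]
    total = (depth >= depth) * (depth * 36)
    if 7 >= score:
        depth = depth * 39
    count = count + count[9]
    return score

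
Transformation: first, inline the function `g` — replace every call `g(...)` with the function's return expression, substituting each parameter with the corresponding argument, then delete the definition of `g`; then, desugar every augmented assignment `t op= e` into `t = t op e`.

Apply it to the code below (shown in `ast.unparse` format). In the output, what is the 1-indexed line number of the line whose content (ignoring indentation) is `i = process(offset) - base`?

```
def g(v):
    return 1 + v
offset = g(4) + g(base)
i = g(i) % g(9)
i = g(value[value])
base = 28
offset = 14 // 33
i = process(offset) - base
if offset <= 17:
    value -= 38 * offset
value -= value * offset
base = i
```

Transformed code:
offset = 1 + 4 + (1 + base)
i = (1 + i) % (1 + 9)
i = 1 + value[value]
base = 28
offset = 14 // 33
i = process(offset) - base
if offset <= 17:
    value = value - 38 * offset
value = value - value * offset
base = i

6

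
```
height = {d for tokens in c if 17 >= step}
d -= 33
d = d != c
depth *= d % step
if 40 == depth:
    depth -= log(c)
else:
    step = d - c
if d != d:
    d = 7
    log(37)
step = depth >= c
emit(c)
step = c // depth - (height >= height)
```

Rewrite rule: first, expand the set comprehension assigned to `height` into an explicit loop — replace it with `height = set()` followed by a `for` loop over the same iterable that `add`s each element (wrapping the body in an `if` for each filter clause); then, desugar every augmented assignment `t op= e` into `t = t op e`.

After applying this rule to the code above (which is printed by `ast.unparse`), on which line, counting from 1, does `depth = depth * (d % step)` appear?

Transformed code:
height = set()
for tokens in c:
    if 17 >= step:
        height.add(d)
d = d - 33
d = d != c
depth = depth * (d % step)
if 40 == depth:
    depth = depth - log(c)
else:
    step = d - c
if d != d:
    d = 7
    log(37)
step = depth >= c
emit(c)
step = c // depth - (height >= height)

7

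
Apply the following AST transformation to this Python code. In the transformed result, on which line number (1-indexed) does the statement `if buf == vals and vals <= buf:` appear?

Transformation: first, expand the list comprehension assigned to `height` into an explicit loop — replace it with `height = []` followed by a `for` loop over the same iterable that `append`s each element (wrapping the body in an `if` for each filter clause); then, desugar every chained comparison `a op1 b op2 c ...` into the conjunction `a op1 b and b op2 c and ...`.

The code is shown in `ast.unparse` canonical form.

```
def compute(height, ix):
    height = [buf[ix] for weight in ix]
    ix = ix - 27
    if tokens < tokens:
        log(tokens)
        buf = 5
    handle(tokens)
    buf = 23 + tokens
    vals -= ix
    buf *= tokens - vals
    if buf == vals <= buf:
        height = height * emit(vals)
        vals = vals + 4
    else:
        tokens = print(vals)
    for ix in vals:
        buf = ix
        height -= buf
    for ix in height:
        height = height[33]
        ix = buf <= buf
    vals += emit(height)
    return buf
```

13

Transformed code:
def compute(height, ix):
    height = []
    for weight in ix:
        height.append(buf[ix])
    ix = ix - 27
    if tokens < tokens:
        log(tokens)
        buf = 5
    handle(tokens)
    buf = 23 + tokens
    vals -= ix
    buf *= tokens - vals
    if buf == vals and vals <= buf:
        height = height * emit(vals)
        vals = vals + 4
    else:
        tokens = print(vals)
    for ix in vals:
        buf = ix
        height -= buf
    for ix in height:
        height = height[33]
        ix = buf <= buf
    vals += emit(height)
    return buf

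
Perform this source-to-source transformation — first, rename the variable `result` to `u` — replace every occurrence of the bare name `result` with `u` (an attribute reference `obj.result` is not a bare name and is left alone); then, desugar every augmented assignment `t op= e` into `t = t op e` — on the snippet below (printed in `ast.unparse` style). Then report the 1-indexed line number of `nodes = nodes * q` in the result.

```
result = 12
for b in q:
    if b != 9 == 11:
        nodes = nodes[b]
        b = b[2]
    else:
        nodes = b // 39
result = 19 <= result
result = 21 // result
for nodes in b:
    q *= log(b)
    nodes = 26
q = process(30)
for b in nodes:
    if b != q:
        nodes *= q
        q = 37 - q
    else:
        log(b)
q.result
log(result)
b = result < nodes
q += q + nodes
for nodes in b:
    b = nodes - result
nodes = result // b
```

Transformed code:
u = 12
for b in q:
    if b != 9 == 11:
        nodes = nodes[b]
        b = b[2]
    else:
        nodes = b // 39
u = 19 <= u
u = 21 // u
for nodes in b:
    q = q * log(b)
    nodes = 26
q = process(30)
for b in nodes:
    if b != q:
        nodes = nodes * q
        q = 37 - q
    else:
        log(b)
q.result
log(u)
b = u < nodes
q = q + (q + nodes)
for nodes in b:
    b = nodes - u
nodes = u // b

16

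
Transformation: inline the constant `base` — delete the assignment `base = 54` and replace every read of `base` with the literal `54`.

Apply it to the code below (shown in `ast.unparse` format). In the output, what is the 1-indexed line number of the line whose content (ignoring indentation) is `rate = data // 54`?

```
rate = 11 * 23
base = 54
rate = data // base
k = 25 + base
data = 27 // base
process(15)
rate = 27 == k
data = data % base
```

Transformed code:
rate = 11 * 23
rate = data // 54
k = 25 + 54
data = 27 // 54
process(15)
rate = 27 == k
data = data % 54

2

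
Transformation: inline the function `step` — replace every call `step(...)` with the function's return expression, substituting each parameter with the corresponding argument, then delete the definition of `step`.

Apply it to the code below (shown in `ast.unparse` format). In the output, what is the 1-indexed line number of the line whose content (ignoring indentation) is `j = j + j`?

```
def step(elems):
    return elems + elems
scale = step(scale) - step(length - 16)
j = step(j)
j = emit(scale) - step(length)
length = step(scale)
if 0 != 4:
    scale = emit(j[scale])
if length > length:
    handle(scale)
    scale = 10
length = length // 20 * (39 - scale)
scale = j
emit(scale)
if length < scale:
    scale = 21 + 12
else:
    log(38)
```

2

Transformed code:
scale = scale + scale - (length - 16 + (length - 16))
j = j + j
j = emit(scale) - (length + length)
length = scale + scale
if 0 != 4:
    scale = emit(j[scale])
if length > length:
    handle(scale)
    scale = 10
length = length // 20 * (39 - scale)
scale = j
emit(scale)
if length < scale:
    scale = 21 + 12
else:
    log(38)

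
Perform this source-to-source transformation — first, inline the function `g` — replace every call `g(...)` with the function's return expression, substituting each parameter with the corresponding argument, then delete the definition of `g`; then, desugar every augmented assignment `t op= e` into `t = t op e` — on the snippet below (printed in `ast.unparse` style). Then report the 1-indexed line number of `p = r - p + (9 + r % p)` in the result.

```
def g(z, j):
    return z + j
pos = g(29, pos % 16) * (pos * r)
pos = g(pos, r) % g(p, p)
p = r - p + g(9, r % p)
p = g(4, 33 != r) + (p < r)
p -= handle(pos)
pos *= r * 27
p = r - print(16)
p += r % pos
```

3

Transformed code:
pos = (29 + pos % 16) * (pos * r)
pos = (pos + r) % (p + p)
p = r - p + (9 + r % p)
p = 4 + (33 != r) + (p < r)
p = p - handle(pos)
pos = pos * (r * 27)
p = r - print(16)
p = p + r % pos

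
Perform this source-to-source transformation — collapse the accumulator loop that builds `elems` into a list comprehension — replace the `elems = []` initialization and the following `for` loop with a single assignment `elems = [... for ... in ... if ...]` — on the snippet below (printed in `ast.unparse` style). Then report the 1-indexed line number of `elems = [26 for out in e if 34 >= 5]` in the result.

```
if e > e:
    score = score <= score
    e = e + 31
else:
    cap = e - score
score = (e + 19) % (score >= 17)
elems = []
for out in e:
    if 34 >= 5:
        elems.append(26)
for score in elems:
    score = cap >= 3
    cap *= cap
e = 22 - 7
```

7

Transformed code:
if e > e:
    score = score <= score
    e = e + 31
else:
    cap = e - score
score = (e + 19) % (score >= 17)
elems = [26 for out in e if 34 >= 5]
for score in elems:
    score = cap >= 3
    cap *= cap
e = 22 - 7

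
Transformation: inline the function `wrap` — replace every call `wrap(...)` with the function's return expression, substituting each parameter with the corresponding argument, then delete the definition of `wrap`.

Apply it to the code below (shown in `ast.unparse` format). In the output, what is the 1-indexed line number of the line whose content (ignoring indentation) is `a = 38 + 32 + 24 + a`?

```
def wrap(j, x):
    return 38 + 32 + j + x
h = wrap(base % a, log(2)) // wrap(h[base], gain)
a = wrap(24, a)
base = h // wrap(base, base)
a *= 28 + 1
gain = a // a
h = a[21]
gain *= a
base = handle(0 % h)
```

2

Transformed code:
h = (38 + 32 + base % a + log(2)) // (38 + 32 + h[base] + gain)
a = 38 + 32 + 24 + a
base = h // (38 + 32 + base + base)
a *= 28 + 1
gain = a // a
h = a[21]
gain *= a
base = handle(0 % h)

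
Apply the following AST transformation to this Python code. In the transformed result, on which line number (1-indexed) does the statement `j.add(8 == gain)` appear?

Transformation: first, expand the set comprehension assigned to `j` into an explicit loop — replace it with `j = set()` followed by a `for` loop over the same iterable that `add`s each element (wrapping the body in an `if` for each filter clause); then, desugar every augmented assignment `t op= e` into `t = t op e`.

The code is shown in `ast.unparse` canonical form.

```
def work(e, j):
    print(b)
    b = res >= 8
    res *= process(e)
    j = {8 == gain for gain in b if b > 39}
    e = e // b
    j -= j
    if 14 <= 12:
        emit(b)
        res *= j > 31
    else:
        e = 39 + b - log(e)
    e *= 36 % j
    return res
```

8

Transformed code:
def work(e, j):
    print(b)
    b = res >= 8
    res = res * process(e)
    j = set()
    for gain in b:
        if b > 39:
            j.add(8 == gain)
    e = e // b
    j = j - j
    if 14 <= 12:
        emit(b)
        res = res * (j > 31)
    else:
        e = 39 + b - log(e)
    e = e * (36 % j)
    return res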